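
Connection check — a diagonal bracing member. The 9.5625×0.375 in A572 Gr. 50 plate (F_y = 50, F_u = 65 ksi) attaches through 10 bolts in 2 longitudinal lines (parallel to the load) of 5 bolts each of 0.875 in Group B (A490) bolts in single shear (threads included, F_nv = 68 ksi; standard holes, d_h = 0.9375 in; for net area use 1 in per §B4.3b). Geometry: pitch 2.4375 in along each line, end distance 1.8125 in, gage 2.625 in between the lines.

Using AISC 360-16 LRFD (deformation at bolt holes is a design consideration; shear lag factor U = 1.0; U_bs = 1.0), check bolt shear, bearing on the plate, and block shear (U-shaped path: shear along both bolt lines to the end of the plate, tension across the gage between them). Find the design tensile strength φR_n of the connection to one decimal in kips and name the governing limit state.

184.6 kips (block shear governs)

Bolt shear: A_b = π(0.875)²/4 = 0.60132 in². φR_n = 0.75 × 68 × 0.60132 × 10 × 1 = 306.7 kips.
Bearing (0.375 in plate, F_u = 65 ksi): end bolts L_c = 1.8125 − 0.9375/2 = 1.34375, R_n = min(1.2×1.34375×0.375×65, 2.4×0.875×0.375×65) = 39.305 kips/bolt; interior L_c = 2.4375 − 0.9375 = 1.5, R_n = 43.875 kips/bolt. φR_n = 0.75 × (2×39.305 + 8×43.875) = 322.2 kips.
Block shear: shear path 2×[1.8125+4×2.4375] = 2×11.5625 in, A_gv = 8.6719, A_nv = 2×(11.5625 − 4.5×1)×0.375 = 5.2969 in²; tension across gage: (2.625 − 1×1)×0.375 = 0.60938 in². R_n = min(0.6×65×5.2969, 0.6×50×8.6719) + 1.0×65×0.60938 = min(206.58, 260.16) + 39.61 = 246.19 kips. φR_n = 0.75 × 246.19 = 184.6 kips.
Governing: min(306.7, 322.2, 184.6) = 184.6 kips → block shear.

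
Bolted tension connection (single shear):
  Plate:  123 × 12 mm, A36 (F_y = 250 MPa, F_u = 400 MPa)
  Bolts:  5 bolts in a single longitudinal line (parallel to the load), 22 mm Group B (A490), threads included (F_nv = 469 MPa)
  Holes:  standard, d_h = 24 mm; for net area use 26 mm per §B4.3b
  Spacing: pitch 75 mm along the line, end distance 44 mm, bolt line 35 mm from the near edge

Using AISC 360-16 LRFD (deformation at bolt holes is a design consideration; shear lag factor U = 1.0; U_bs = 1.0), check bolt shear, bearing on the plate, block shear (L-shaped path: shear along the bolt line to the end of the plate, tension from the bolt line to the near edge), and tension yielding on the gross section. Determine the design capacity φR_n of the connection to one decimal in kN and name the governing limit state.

Bolt shear: A_b = π(22)²/4 = 380.13 mm². φR_n = 0.75 × 469 × 380.13 × 5 × 1 = 668.6 kN.
Bearing (12 mm plate, F_u = 400 MPa): end bolts L_c = 44 − 24/2 = 32, R_n = min(1.2×32×12×400, 2.4×22×12×400) = 184.32 kN/bolt; interior L_c = 75 − 24 = 51, R_n = 253.44 kN/bolt. φR_n = 0.75 × (1×184.32 + 4×253.44) = 898.6 kN.
Block shear: shear path 1×[44+4×75] = 1×344 mm, A_gv = 4128, A_nv = 1×(344 − 4.5×26)×12 = 2724 mm²; tension to near edge: (35 − 0.5×26)×12 = 264 mm². R_n = min(0.6×400×2724, 0.6×250×4128) + 1.0×400×264 = min(653.76, 619.2) + 105.6 = 724.8 kN. φR_n = 0.75 × 724.8 = 543.6 kN.
Tension yield (gross): A_g = 123×12 = 1476 mm². φR_n = 0.90 × 250 × 1476 = 332.1 kN.
Governing: min(668.6, 898.6, 543.6, 332.1) = 332.1 kN → gross-section yield.

332.1 kN (gross-section yield governs)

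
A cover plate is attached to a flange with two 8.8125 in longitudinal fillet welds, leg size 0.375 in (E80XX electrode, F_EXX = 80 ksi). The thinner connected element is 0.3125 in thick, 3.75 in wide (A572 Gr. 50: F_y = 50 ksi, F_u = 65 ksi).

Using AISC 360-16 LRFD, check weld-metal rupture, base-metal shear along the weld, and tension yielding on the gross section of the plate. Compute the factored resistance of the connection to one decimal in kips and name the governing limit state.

52.7 kips (gross-section yield governs)

Weld metal: throat = 0.707×0.375 = 0.26513 in, L = 2×8.8125 = 17.625 in. φR_n = 0.75 × 0.6 × 80 × 0.26513 × 17.625 = 168.2 kips.
Base metal shear (0.3125 in plate): yield φR_n = 1.0×0.6×50×0.3125×17.625 = 165.2 kips; rupture φR_n = 0.75×0.6×65×0.3125×17.625 = 161.1 kips; take 161.1 kips (rupture).
Tension yield (gross): A_g = 3.75×0.3125 = 1.1719 in². φR_n = 0.90 × 50 × 1.1719 = 52.7 kips.
Governing: min(168.2, 161.1, 52.7) = 52.7 kips → gross-section yield.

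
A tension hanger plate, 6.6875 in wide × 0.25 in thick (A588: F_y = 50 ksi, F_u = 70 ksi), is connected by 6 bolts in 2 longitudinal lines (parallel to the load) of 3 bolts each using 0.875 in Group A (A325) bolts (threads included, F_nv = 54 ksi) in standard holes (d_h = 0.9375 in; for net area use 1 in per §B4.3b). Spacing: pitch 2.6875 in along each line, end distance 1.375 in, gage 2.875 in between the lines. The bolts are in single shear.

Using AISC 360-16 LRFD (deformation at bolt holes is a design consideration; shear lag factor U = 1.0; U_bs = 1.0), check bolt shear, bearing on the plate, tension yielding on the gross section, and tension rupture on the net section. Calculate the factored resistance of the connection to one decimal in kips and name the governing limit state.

61.5 kips (net-section rupture governs)

Bolt shear: A_b = π(0.875)²/4 = 0.60132 in². φR_n = 0.75 × 54 × 0.60132 × 6 × 1 = 146.1 kips.
Bearing (0.25 in plate, F_u = 70 ksi): end bolts L_c = 1.375 − 0.9375/2 = 0.90625, R_n = min(1.2×0.90625×0.25×70, 2.4×0.875×0.25×70) = 19.031 kips/bolt; interior L_c = 2.6875 − 0.9375 = 1.75, R_n = 36.75 kips/bolt. φR_n = 0.75 × (2×19.031 + 4×36.75) = 138.8 kips.
Tension yield (gross): A_g = 6.6875×0.25 = 1.6719 in². φR_n = 0.90 × 50 × 1.6719 = 75.2 kips.
Tension rupture (net): A_n = (6.6875 − 2×1)×0.25 = 1.1719 in² (U = 1.0, A_e = A_n). φR_n = 0.75 × 70 × 1.1719 = 61.5 kips.
Governing: min(146.1, 138.8, 75.2, 61.5) = 61.5 kips → net-section rupture.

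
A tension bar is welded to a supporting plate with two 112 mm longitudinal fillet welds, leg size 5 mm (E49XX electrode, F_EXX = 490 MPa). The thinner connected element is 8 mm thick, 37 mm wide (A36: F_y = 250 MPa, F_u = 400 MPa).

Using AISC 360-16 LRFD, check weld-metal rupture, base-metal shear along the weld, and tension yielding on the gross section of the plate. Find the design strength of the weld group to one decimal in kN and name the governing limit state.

Weld metal: throat = 0.707×5 = 3.535 mm, L = 2×112 = 224 mm. φR_n = 0.75 × 0.6 × 490 × 3.535 × 224 = 174.6 kN.
Base metal shear (8 mm plate): yield φR_n = 1.0×0.6×250×8×224 = 268.8 kN; rupture φR_n = 0.75×0.6×400×8×224 = 322.6 kN; take 268.8 kN (yield).
Tension yield (gross): A_g = 37×8 = 296 mm². φR_n = 0.90 × 250 × 296 = 66.6 kN.
Governing: min(174.6, 268.8, 66.6) = 66.6 kN → gross-section yield.

66.6 kN (gross-section yield governs)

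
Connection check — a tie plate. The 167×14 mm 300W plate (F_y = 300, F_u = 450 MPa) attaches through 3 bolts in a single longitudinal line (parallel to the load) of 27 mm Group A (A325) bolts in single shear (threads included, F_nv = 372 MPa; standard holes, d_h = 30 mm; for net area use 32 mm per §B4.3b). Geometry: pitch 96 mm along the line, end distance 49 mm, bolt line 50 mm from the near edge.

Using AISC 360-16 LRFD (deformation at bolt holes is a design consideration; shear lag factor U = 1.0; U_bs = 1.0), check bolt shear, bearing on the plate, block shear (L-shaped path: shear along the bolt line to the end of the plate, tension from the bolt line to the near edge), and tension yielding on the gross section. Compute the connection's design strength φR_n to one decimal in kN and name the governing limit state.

Bolt shear: A_b = π(27)²/4 = 572.56 mm². φR_n = 0.75 × 372 × 572.56 × 3 × 1 = 479.2 kN.
Bearing (14 mm plate, F_u = 450 MPa): end bolts L_c = 49 − 30/2 = 34, R_n = min(1.2×34×14×450, 2.4×27×14×450) = 257.04 kN/bolt; interior L_c = 96 − 30 = 66, R_n = 408.24 kN/bolt. φR_n = 0.75 × (1×257.04 + 2×408.24) = 805.1 kN.
Block shear: shear path 1×[49+2×96] = 1×241 mm, A_gv = 3374, A_nv = 1×(241 − 2.5×32)×14 = 2254 mm²; tension to near edge: (50 − 0.5×32)×14 = 476 mm². R_n = min(0.6×450×2254, 0.6×300×3374) + 1.0×450×476 = min(608.58, 607.32) + 214.2 = 821.52 kN. φR_n = 0.75 × 821.52 = 616.1 kN.
Tension yield (gross): A_g = 167×14 = 2338 mm². φR_n = 0.90 × 300 × 2338 = 631.3 kN.
Governing: min(479.2, 805.1, 616.1, 631.3) = 479.2 kN → bolt shear.

479.2 kN (bolt shear governs)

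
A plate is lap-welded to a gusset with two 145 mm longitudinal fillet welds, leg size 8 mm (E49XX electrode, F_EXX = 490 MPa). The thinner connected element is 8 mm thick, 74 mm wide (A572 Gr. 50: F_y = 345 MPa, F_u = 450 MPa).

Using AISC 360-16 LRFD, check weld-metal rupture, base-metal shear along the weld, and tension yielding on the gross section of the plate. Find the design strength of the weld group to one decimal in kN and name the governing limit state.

183.8 kN (gross-section yield governs)

Weld metal: throat = 0.707×8 = 5.656 mm, L = 2×145 = 290 mm. φR_n = 0.75 × 0.6 × 490 × 5.656 × 290 = 361.7 kN.
Base metal shear (8 mm plate): yield φR_n = 1.0×0.6×345×8×290 = 480.2 kN; rupture φR_n = 0.75×0.6×450×8×290 = 469.8 kN; take 469.8 kN (rupture).
Tension yield (gross): A_g = 74×8 = 592 mm². φR_n = 0.90 × 345 × 592 = 183.8 kN.
Governing: min(361.7, 469.8, 183.8) = 183.8 kN → gross-section yield.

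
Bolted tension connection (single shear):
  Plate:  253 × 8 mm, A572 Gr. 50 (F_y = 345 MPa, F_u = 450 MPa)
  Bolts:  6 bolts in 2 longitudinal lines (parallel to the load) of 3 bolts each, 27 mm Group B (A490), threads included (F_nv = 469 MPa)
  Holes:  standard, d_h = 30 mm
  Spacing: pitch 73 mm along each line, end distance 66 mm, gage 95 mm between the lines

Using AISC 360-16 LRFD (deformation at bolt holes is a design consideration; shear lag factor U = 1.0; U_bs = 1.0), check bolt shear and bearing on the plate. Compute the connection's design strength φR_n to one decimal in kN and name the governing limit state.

887.8 kN (bearing governs)

Bolt shear: A_b = π(27)²/4 = 572.56 mm². φR_n = 0.75 × 469 × 572.56 × 6 × 1 = 1208.4 kN.
Bearing (8 mm plate, F_u = 450 MPa): end bolts L_c = 66 − 30/2 = 51, R_n = min(1.2×51×8×450, 2.4×27×8×450) = 220.32 kN/bolt; interior L_c = 73 − 30 = 43, R_n = 185.76 kN/bolt. φR_n = 0.75 × (2×220.32 + 4×185.76) = 887.8 kN.
Governing: min(1208.4, 887.8) = 887.8 kN → bearing.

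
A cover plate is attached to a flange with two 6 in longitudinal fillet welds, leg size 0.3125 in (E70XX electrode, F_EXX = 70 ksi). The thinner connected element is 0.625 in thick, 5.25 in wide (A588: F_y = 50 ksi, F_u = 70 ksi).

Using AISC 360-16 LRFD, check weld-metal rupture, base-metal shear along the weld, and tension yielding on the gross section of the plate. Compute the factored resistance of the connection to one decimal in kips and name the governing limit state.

83.5 kips (weld metal governs)

Weld metal: throat = 0.707×0.3125 = 0.22094 in, L = 2×6 = 12 in. φR_n = 0.75 × 0.6 × 70 × 0.22094 × 12 = 83.5 kips.
Base metal shear (0.625 in plate): yield φR_n = 1.0×0.6×50×0.625×12 = 225.0 kips; rupture φR_n = 0.75×0.6×70×0.625×12 = 236.3 kips; take 225.0 kips (yield).
Tension yield (gross): A_g = 5.25×0.625 = 3.2813 in². φR_n = 0.90 × 50 × 3.2813 = 147.7 kips.
Governing: min(83.5, 225.0, 147.7) = 83.5 kips → weld metal.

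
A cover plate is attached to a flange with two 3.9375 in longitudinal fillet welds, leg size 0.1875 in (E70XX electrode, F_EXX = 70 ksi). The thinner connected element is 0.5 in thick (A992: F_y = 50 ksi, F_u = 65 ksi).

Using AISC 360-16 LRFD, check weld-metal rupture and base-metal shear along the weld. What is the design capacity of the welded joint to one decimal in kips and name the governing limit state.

32.9 kips (weld metal governs)

Weld metal: throat = 0.707×0.1875 = 0.13256 in, L = 2×3.9375 = 7.875 in. φR_n = 0.75 × 0.6 × 70 × 0.13256 × 7.875 = 32.9 kips.
Base metal shear (0.5 in plate): yield φR_n = 1.0×0.6×50×0.5×7.875 = 118.1 kips; rupture φR_n = 0.75×0.6×65×0.5×7.875 = 115.2 kips; take 115.2 kips (rupture).
Governing: min(32.9, 115.2) = 32.9 kips → weld metal.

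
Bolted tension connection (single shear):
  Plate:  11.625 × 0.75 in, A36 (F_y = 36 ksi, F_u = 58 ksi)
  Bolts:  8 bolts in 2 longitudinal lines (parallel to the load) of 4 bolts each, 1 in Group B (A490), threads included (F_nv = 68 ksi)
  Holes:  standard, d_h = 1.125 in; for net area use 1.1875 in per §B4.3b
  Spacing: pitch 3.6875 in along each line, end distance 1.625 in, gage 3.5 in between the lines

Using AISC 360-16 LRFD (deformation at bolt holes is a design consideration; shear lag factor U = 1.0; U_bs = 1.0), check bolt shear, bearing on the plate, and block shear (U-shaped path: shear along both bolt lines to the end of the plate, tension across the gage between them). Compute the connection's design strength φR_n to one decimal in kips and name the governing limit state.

320.4 kips (bolt shear governs)

Bolt shear: A_b = π(1)²/4 = 0.7854 in². φR_n = 0.75 × 68 × 0.7854 × 8 × 1 = 320.4 kips.
Bearing (0.75 in plate, F_u = 58 ksi): end bolts L_c = 1.625 − 1.125/2 = 1.0625, R_n = min(1.2×1.0625×0.75×58, 2.4×1×0.75×58) = 55.463 kips/bolt; interior L_c = 3.6875 − 1.125 = 2.5625, R_n = 104.4 kips/bolt. φR_n = 0.75 × (2×55.463 + 6×104.4) = 553.0 kips.
Block shear: shear path 2×[1.625+3×3.6875] = 2×12.6875 in, A_gv = 19.031, A_nv = 2×(12.6875 − 3.5×1.1875)×0.75 = 12.797 in²; tension across gage: (3.5 − 1×1.1875)×0.75 = 1.7344 in². R_n = min(0.6×58×12.797, 0.6×36×19.031) + 1.0×58×1.7344 = min(445.34, 411.07) + 100.6 = 511.67 kips. φR_n = 0.75 × 511.67 = 383.8 kips.
Governing: min(320.4, 553.0, 383.8) = 320.4 kips → bolt shear.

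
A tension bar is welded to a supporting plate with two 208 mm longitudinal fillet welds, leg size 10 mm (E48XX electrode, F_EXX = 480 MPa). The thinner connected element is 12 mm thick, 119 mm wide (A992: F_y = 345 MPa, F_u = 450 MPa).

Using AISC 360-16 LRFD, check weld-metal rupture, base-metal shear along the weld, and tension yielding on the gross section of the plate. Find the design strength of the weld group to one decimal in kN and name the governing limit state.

443.4 kN (gross-section yield governs)

Weld metal: throat = 0.707×10 = 7.07 mm, L = 2×208 = 416 mm. φR_n = 0.75 × 0.6 × 480 × 7.07 × 416 = 635.3 kN.
Base metal shear (12 mm plate): yield φR_n = 1.0×0.6×345×12×416 = 1033.3 kN; rupture φR_n = 0.75×0.6×450×12×416 = 1010.9 kN; take 1010.9 kN (rupture).
Tension yield (gross): A_g = 119×12 = 1428 mm². φR_n = 0.90 × 345 × 1428 = 443.4 kN.
Governing: min(635.3, 1010.9, 443.4) = 443.4 kN → gross-section yield.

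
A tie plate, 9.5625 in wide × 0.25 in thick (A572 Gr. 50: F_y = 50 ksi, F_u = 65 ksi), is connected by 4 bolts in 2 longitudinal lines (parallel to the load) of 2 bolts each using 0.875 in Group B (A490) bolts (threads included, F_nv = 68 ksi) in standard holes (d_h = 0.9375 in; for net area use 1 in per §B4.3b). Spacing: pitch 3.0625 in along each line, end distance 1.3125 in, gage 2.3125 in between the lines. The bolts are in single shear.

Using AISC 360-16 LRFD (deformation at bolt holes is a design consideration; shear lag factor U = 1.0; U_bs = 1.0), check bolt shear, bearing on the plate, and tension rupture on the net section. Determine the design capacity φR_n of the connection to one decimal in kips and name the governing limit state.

75.9 kips (bearing governs)

Bolt shear: A_b = π(0.875)²/4 = 0.60132 in². φR_n = 0.75 × 68 × 0.60132 × 4 × 1 = 122.7 kips.
Bearing (0.25 in plate, F_u = 65 ksi): end bolts L_c = 1.3125 − 0.9375/2 = 0.84375, R_n = min(1.2×0.84375×0.25×65, 2.4×0.875×0.25×65) = 16.453 kips/bolt; interior L_c = 3.0625 − 0.9375 = 2.125, R_n = 34.125 kips/bolt. φR_n = 0.75 × (2×16.453 + 2×34.125) = 75.9 kips.
Tension rupture (net): A_n = (9.5625 − 2×1)×0.25 = 1.8906 in² (U = 1.0, A_e = A_n). φR_n = 0.75 × 65 × 1.8906 = 92.2 kips.
Governing: min(122.7, 75.9, 92.2) = 75.9 kips → bearing.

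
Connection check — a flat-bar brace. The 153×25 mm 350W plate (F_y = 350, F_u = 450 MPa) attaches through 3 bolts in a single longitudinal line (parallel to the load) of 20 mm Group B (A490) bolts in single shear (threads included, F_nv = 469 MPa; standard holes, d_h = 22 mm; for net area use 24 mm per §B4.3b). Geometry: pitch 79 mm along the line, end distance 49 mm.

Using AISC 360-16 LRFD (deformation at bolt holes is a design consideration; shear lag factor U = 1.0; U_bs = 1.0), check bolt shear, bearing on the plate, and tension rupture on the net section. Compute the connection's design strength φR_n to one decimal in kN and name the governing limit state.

Bolt shear: A_b = π(20)²/4 = 314.16 mm². φR_n = 0.75 × 469 × 314.16 × 3 × 1 = 331.5 kN.
Bearing (25 mm plate, F_u = 450 MPa): end bolts L_c = 49 − 22/2 = 38, R_n = min(1.2×38×25×450, 2.4×20×25×450) = 513 kN/bolt; interior L_c = 79 − 22 = 57, R_n = 540 kN/bolt. φR_n = 0.75 × (1×513 + 2×540) = 1194.8 kN.
Tension rupture (net): A_n = (153 − 1×24)×25 = 3225 mm² (U = 1.0, A_e = A_n). φR_n = 0.75 × 450 × 3225 = 1088.4 kN.
Governing: min(331.5, 1194.8, 1088.4) = 331.5 kN → bolt shear.

331.5 kN (bolt shear governs)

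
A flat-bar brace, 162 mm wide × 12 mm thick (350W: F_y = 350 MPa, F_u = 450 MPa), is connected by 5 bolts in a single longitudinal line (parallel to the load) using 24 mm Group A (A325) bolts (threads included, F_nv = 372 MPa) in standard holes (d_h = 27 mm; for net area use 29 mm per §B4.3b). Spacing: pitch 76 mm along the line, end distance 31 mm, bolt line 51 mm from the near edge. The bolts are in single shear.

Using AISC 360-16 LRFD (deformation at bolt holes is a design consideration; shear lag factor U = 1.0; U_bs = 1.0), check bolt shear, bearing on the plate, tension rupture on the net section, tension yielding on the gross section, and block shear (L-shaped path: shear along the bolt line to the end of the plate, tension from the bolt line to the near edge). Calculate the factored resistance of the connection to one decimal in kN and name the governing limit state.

538.7 kN (net-section rupture governs)

Bolt shear: A_b = π(24)²/4 = 452.39 mm². φR_n = 0.75 × 372 × 452.39 × 5 × 1 = 631.1 kN.
Bearing (12 mm plate, F_u = 450 MPa): end bolts L_c = 31 − 27/2 = 17.5, R_n = min(1.2×17.5×12×450, 2.4×24×12×450) = 113.4 kN/bolt; interior L_c = 76 − 27 = 49, R_n = 311.04 kN/bolt. φR_n = 0.75 × (1×113.4 + 4×311.04) = 1018.2 kN.
Tension rupture (net): A_n = (162 − 1×29)×12 = 1596 mm² (U = 1.0, A_e = A_n). φR_n = 0.75 × 450 × 1596 = 538.7 kN.
Tension yield (gross): A_g = 162×12 = 1944 mm². φR_n = 0.90 × 350 × 1944 = 612.4 kN.
Block shear: shear path 1×[31+4×76] = 1×335 mm, A_gv = 4020, A_nv = 1×(335 − 4.5×29)×12 = 2454 mm²; tension to near edge: (51 − 0.5×29)×12 = 438 mm². R_n = min(0.6×450×2454, 0.6×350×4020) + 1.0×450×438 = min(662.58, 844.2) + 197.1 = 859.68 kN. φR_n = 0.75 × 859.68 = 644.8 kN.
Governing: min(631.1, 1018.2, 538.7, 612.4, 644.8) = 538.7 kN → net-section rupture.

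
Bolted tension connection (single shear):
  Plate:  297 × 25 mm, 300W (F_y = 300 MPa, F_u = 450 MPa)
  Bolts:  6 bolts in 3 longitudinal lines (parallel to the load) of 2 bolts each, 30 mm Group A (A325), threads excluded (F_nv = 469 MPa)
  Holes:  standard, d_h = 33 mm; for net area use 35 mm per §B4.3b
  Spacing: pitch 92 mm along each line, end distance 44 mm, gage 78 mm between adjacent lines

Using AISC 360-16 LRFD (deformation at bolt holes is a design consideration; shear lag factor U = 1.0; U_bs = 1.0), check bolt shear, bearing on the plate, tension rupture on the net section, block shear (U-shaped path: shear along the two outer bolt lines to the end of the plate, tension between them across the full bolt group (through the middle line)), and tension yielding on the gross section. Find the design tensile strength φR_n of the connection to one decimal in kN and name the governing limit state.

1491.8 kN (bolt shear governs)

Bolt shear: A_b = π(30)²/4 = 706.86 mm². φR_n = 0.75 × 469 × 706.86 × 6 × 1 = 1491.8 kN.
Bearing (25 mm plate, F_u = 450 MPa): end bolts L_c = 44 − 33/2 = 27.5, R_n = min(1.2×27.5×25×450, 2.4×30×25×450) = 371.25 kN/bolt; interior L_c = 92 − 33 = 59, R_n = 796.5 kN/bolt. φR_n = 0.75 × (3×371.25 + 3×796.5) = 2627.4 kN.
Tension rupture (net): A_n = (297 − 3×35)×25 = 4800 mm² (U = 1.0, A_e = A_n). φR_n = 0.75 × 450 × 4800 = 1620.0 kN.
Block shear: shear path 2×[44+1×92] = 2×136 mm, A_gv = 6800, A_nv = 2×(136 − 1.5×35)×25 = 4175 mm²; tension across gage: (156 − 2×35)×25 = 2150 mm². R_n = min(0.6×450×4175, 0.6×300×6800) + 1.0×450×2150 = min(1127.3, 1224) + 967.5 = 2094.8 kN. φR_n = 0.75 × 2094.8 = 1571.1 kN.
Tension yield (gross): A_g = 297×25 = 7425 mm². φR_n = 0.90 × 300 × 7425 = 2004.8 kN.
Governing: min(1491.8, 2627.4, 1620.0, 1571.1, 2004.8) = 1491.8 kN → bolt shear.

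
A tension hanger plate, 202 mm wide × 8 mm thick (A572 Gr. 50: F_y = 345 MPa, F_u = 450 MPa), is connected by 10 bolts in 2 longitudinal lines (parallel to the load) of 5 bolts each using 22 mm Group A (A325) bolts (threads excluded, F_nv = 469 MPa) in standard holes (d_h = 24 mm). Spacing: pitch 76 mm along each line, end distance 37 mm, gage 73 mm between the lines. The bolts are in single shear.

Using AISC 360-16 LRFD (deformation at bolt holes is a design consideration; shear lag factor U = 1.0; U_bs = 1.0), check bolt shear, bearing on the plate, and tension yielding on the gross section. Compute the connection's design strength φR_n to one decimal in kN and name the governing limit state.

Bolt shear: A_b = π(22)²/4 = 380.13 mm². φR_n = 0.75 × 469 × 380.13 × 10 × 1 = 1337.1 kN.
Bearing (8 mm plate, F_u = 450 MPa): end bolts L_c = 37 − 24/2 = 25, R_n = min(1.2×25×8×450, 2.4×22×8×450) = 108 kN/bolt; interior L_c = 76 − 24 = 52, R_n = 190.08 kN/bolt. φR_n = 0.75 × (2×108 + 8×190.08) = 1302.5 kN.
Tension yield (gross): A_g = 202×8 = 1616 mm². φR_n = 0.90 × 345 × 1616 = 501.8 kN.
Governing: min(1337.1, 1302.5, 501.8) = 501.8 kN → gross-section yield.

501.8 kN (gross-section yield governs)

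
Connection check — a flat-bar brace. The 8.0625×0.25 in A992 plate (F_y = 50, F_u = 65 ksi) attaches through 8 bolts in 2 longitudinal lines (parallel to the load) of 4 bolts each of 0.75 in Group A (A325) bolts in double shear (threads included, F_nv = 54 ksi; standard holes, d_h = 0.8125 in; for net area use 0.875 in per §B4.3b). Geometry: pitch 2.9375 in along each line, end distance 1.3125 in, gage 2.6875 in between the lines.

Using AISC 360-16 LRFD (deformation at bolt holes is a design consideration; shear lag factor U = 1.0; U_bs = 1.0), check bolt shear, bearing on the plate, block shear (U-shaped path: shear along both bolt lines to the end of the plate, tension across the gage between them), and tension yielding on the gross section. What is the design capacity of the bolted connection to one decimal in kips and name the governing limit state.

90.7 kips (gross-section yield governs)

Bolt shear: A_b = π(0.75)²/4 = 0.44179 in². φR_n = 0.75 × 54 × 0.44179 × 8 × 2 = 286.3 kips.
Bearing (0.25 in plate, F_u = 65 ksi): end bolts L_c = 1.3125 − 0.8125/2 = 0.90625, R_n = min(1.2×0.90625×0.25×65, 2.4×0.75×0.25×65) = 17.672 kips/bolt; interior L_c = 2.9375 − 0.8125 = 2.125, R_n = 29.25 kips/bolt. φR_n = 0.75 × (2×17.672 + 6×29.25) = 158.1 kips.
Block shear: shear path 2×[1.3125+3×2.9375] = 2×10.125 in, A_gv = 5.0625, A_nv = 2×(10.125 − 3.5×0.875)×0.25 = 3.5313 in²; tension across gage: (2.6875 − 1×0.875)×0.25 = 0.45313 in². R_n = min(0.6×65×3.5313, 0.6×50×5.0625) + 1.0×65×0.45313 = min(137.72, 151.88) + 29.453 = 167.17 kips. φR_n = 0.75 × 167.17 = 125.4 kips.
Tension yield (gross): A_g = 8.0625×0.25 = 2.0156 in². φR_n = 0.90 × 50 × 2.0156 = 90.7 kips.
Governing: min(286.3, 158.1, 125.4, 90.7) = 90.7 kips → gross-section yield.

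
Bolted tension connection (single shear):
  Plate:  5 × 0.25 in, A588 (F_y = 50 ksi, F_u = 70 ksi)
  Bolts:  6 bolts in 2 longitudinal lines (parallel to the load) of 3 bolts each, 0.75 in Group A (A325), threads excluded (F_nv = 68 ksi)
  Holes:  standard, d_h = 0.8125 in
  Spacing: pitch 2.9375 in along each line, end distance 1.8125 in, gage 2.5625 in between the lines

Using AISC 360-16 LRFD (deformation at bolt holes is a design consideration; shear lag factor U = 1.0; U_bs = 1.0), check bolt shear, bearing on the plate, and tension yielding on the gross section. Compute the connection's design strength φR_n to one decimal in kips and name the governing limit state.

Bolt shear: A_b = π(0.75)²/4 = 0.44179 in². φR_n = 0.75 × 68 × 0.44179 × 6 × 1 = 135.2 kips.
Bearing (0.25 in plate, F_u = 70 ksi): end bolts L_c = 1.8125 − 0.8125/2 = 1.40625, R_n = min(1.2×1.40625×0.25×70, 2.4×0.75×0.25×70) = 29.531 kips/bolt; interior L_c = 2.9375 − 0.8125 = 2.125, R_n = 31.5 kips/bolt. φR_n = 0.75 × (2×29.531 + 4×31.5) = 138.8 kips.
Tension yield (gross): A_g = 5×0.25 = 1.25 in². φR_n = 0.90 × 50 × 1.25 = 56.3 kips.
Governing: min(135.2, 138.8, 56.3) = 56.3 kips → gross-section yield.

56.3 kips (gross-section yield governs)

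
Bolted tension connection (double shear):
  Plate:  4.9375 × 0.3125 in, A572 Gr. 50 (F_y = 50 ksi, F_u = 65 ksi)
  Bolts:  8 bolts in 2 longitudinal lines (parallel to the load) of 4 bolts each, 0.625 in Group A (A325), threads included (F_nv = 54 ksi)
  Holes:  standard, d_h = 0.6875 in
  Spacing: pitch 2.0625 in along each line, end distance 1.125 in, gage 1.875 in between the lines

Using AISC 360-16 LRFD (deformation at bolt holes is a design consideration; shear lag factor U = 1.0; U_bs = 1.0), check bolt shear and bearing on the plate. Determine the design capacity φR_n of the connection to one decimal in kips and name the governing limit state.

165.7 kips (bearing governs)

Bolt shear: A_b = π(0.625)²/4 = 0.3068 in². φR_n = 0.75 × 54 × 0.3068 × 8 × 2 = 198.8 kips.
Bearing (0.3125 in plate, F_u = 65 ksi): end bolts L_c = 1.125 − 0.6875/2 = 0.78125, R_n = min(1.2×0.78125×0.3125×65, 2.4×0.625×0.3125×65) = 19.043 kips/bolt; interior L_c = 2.0625 − 0.6875 = 1.375, R_n = 30.469 kips/bolt. φR_n = 0.75 × (2×19.043 + 6×30.469) = 165.7 kips.
Governing: min(198.8, 165.7) = 165.7 kips → bearing.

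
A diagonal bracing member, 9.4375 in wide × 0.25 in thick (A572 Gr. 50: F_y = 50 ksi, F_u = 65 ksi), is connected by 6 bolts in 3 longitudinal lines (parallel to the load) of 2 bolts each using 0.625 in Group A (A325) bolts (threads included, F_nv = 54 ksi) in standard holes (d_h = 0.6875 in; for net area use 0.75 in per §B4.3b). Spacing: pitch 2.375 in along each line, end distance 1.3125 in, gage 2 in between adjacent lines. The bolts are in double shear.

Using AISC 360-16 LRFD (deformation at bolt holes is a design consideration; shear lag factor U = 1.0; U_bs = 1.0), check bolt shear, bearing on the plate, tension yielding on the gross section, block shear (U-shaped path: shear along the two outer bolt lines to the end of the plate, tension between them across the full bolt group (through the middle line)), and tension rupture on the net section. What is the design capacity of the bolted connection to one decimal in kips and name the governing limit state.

67.9 kips (block shear governs)

Bolt shear: A_b = π(0.625)²/4 = 0.3068 in². φR_n = 0.75 × 54 × 0.3068 × 6 × 2 = 149.1 kips.
Bearing (0.25 in plate, F_u = 65 ksi): end bolts L_c = 1.3125 − 0.6875/2 = 0.96875, R_n = min(1.2×0.96875×0.25×65, 2.4×0.625×0.25×65) = 18.891 kips/bolt; interior L_c = 2.375 − 0.6875 = 1.6875, R_n = 24.375 kips/bolt. φR_n = 0.75 × (3×18.891 + 3×24.375) = 97.3 kips.
Tension yield (gross): A_g = 9.4375×0.25 = 2.3594 in². φR_n = 0.90 × 50 × 2.3594 = 106.2 kips.
Block shear: shear path 2×[1.3125+1×2.375] = 2×3.6875 in, A_gv = 1.8438, A_nv = 2×(3.6875 − 1.5×0.75)×0.25 = 1.2813 in²; tension across gage: (4 − 2×0.75)×0.25 = 0.625 in². R_n = min(0.6×65×1.2813, 0.6×50×1.8438) + 1.0×65×0.625 = min(49.971, 55.314) + 40.625 = 90.596 kips. φR_n = 0.75 × 90.596 = 67.9 kips.
Tension rupture (net): A_n = (9.4375 − 3×0.75)×0.25 = 1.7969 in² (U = 1.0, A_e = A_n). φR_n = 0.75 × 65 × 1.7969 = 87.6 kips.
Governing: min(149.1, 97.3, 106.2, 67.9, 87.6) = 67.9 kips → block shear.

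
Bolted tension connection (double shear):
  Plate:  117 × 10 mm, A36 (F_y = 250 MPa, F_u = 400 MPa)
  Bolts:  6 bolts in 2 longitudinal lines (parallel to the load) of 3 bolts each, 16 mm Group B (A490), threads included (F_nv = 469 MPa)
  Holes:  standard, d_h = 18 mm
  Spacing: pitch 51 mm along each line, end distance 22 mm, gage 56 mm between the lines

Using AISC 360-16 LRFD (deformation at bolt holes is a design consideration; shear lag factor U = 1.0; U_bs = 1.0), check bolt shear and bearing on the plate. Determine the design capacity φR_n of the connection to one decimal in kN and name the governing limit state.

Bolt shear: A_b = π(16)²/4 = 201.06 mm². φR_n = 0.75 × 469 × 201.06 × 6 × 2 = 848.7 kN.
Bearing (10 mm plate, F_u = 400 MPa): end bolts L_c = 22 − 18/2 = 13, R_n = min(1.2×13×10×400, 2.4×16×10×400) = 62.4 kN/bolt; interior L_c = 51 − 18 = 33, R_n = 153.6 kN/bolt. φR_n = 0.75 × (2×62.4 + 4×153.6) = 554.4 kN.
Governing: min(848.7, 554.4) = 554.4 kN → bearing.

554.4 kN (bearing governs)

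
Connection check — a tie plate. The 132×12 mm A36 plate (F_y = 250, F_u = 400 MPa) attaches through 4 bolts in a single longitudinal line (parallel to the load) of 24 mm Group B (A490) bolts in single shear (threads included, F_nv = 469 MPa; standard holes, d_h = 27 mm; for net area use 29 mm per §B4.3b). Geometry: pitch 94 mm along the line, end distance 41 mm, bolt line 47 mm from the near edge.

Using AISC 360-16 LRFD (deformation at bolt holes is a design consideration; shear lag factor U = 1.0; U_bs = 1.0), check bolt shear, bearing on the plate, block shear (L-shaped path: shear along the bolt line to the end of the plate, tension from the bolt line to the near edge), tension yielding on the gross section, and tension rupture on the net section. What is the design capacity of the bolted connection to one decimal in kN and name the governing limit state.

356.4 kN (gross-section yield governs)

Bolt shear: A_b = π(24)²/4 = 452.39 mm². φR_n = 0.75 × 469 × 452.39 × 4 × 1 = 636.5 kN.
Bearing (12 mm plate, F_u = 400 MPa): end bolts L_c = 41 − 27/2 = 27.5, R_n = min(1.2×27.5×12×400, 2.4×24×12×400) = 158.4 kN/bolt; interior L_c = 94 − 27 = 67, R_n = 276.48 kN/bolt. φR_n = 0.75 × (1×158.4 + 3×276.48) = 740.9 kN.
Block shear: shear path 1×[41+3×94] = 1×323 mm, A_gv = 3876, A_nv = 1×(323 − 3.5×29)×12 = 2658 mm²; tension to near edge: (47 − 0.5×29)×12 = 390 mm². R_n = min(0.6×400×2658, 0.6×250×3876) + 1.0×400×390 = min(637.92, 581.4) + 156 = 737.4 kN. φR_n = 0.75 × 737.4 = 553.1 kN.
Tension yield (gross): A_g = 132×12 = 1584 mm². φR_n = 0.90 × 250 × 1584 = 356.4 kN.
Tension rupture (net): A_n = (132 − 1×29)×12 = 1236 mm² (U = 1.0, A_e = A_n). φR_n = 0.75 × 400 × 1236 = 370.8 kN.
Governing: min(636.5, 740.9, 553.1, 356.4, 370.8) = 356.4 kN → gross-section yield.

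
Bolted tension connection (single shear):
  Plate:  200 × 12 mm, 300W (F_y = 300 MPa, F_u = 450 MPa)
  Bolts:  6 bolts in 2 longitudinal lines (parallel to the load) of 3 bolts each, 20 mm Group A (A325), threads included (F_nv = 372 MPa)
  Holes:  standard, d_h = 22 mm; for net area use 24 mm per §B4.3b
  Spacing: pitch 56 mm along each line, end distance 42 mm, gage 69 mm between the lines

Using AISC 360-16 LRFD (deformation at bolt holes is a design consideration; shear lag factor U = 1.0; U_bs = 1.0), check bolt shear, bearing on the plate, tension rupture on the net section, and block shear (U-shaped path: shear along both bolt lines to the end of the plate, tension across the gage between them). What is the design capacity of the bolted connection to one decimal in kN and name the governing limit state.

Bolt shear: A_b = π(20)²/4 = 314.16 mm². φR_n = 0.75 × 372 × 314.16 × 6 × 1 = 525.9 kN.
Bearing (12 mm plate, F_u = 450 MPa): end bolts L_c = 42 − 22/2 = 31, R_n = min(1.2×31×12×450, 2.4×20×12×450) = 200.88 kN/bolt; interior L_c = 56 − 22 = 34, R_n = 220.32 kN/bolt. φR_n = 0.75 × (2×200.88 + 4×220.32) = 962.3 kN.
Tension rupture (net): A_n = (200 − 2×24)×12 = 1824 mm² (U = 1.0, A_e = A_n). φR_n = 0.75 × 450 × 1824 = 615.6 kN.
Block shear: shear path 2×[42+2×56] = 2×154 mm, A_gv = 3696, A_nv = 2×(154 − 2.5×24)×12 = 2256 mm²; tension across gage: (69 − 1×24)×12 = 540 mm². R_n = min(0.6×450×2256, 0.6×300×3696) + 1.0×450×540 = min(609.12, 665.28) + 243 = 852.12 kN. φR_n = 0.75 × 852.12 = 639.1 kN.
Governing: min(525.9, 962.3, 615.6, 639.1) = 525.9 kN → bolt shear.

525.9 kN (bolt shear governs)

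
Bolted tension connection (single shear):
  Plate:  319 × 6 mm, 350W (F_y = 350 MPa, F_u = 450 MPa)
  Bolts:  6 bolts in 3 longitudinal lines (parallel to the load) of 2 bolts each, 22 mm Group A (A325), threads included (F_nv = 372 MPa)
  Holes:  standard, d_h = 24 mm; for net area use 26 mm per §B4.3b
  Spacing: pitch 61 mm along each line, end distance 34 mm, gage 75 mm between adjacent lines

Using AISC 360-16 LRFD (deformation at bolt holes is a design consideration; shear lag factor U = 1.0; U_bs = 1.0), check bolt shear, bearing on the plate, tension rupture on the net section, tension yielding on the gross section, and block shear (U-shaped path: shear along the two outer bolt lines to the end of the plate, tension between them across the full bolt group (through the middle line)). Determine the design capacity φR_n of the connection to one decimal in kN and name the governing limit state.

Bolt shear: A_b = π(22)²/4 = 380.13 mm². φR_n = 0.75 × 372 × 380.13 × 6 × 1 = 636.3 kN.
Bearing (6 mm plate, F_u = 450 MPa): end bolts L_c = 34 − 24/2 = 22, R_n = min(1.2×22×6×450, 2.4×22×6×450) = 71.28 kN/bolt; interior L_c = 61 − 24 = 37, R_n = 119.88 kN/bolt. φR_n = 0.75 × (3×71.28 + 3×119.88) = 430.1 kN.
Tension rupture (net): A_n = (319 − 3×26)×6 = 1446 mm² (U = 1.0, A_e = A_n). φR_n = 0.75 × 450 × 1446 = 488.0 kN.
Tension yield (gross): A_g = 319×6 = 1914 mm². φR_n = 0.90 × 350 × 1914 = 602.9 kN.
Block shear: shear path 2×[34+1×61] = 2×95 mm, A_gv = 1140, A_nv = 2×(95 − 1.5×26)×6 = 672 mm²; tension across gage: (150 − 2×26)×6 = 588 mm². R_n = min(0.6×450×672, 0.6×350×1140) + 1.0×450×588 = min(181.44, 239.4) + 264.6 = 446.04 kN. φR_n = 0.75 × 446.04 = 334.5 kN.
Governing: min(636.3, 430.1, 488.0, 602.9, 334.5) = 334.5 kN → block shear.

334.5 kN (block shear governs)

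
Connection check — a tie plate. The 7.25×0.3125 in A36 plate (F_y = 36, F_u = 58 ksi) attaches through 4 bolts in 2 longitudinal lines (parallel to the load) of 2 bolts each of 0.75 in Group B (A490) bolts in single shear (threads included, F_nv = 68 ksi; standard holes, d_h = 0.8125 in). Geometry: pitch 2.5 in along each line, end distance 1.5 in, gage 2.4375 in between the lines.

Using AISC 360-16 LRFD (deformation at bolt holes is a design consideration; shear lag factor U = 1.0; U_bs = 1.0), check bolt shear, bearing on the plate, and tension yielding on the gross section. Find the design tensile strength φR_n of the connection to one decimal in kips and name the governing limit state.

Bolt shear: A_b = π(0.75)²/4 = 0.44179 in². φR_n = 0.75 × 68 × 0.44179 × 4 × 1 = 90.1 kips.
Bearing (0.3125 in plate, F_u = 58 ksi): end bolts L_c = 1.5 − 0.8125/2 = 1.09375, R_n = min(1.2×1.09375×0.3125×58, 2.4×0.75×0.3125×58) = 23.789 kips/bolt; interior L_c = 2.5 − 0.8125 = 1.6875, R_n = 32.625 kips/bolt. φR_n = 0.75 × (2×23.789 + 2×32.625) = 84.6 kips.
Tension yield (gross): A_g = 7.25×0.3125 = 2.2656 in². φR_n = 0.90 × 36 × 2.2656 = 73.4 kips.
Governing: min(90.1, 84.6, 73.4) = 73.4 kips → gross-section yield.

73.4 kips (gross-section yield governs)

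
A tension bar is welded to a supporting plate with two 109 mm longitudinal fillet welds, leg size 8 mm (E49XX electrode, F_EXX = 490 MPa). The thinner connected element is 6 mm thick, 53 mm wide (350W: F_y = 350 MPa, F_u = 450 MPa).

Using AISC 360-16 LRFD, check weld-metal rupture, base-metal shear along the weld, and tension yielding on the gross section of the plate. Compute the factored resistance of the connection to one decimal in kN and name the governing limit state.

Weld metal: throat = 0.707×8 = 5.656 mm, L = 2×109 = 218 mm. φR_n = 0.75 × 0.6 × 490 × 5.656 × 218 = 271.9 kN.
Base metal shear (6 mm plate): yield φR_n = 1.0×0.6×350×6×218 = 274.7 kN; rupture φR_n = 0.75×0.6×450×6×218 = 264.9 kN; take 264.9 kN (rupture).
Tension yield (gross): A_g = 53×6 = 318 mm². φR_n = 0.90 × 350 × 318 = 100.2 kN.
Governing: min(271.9, 264.9, 100.2) = 100.2 kN → gross-section yield.

100.2 kN (gross-section yield governs)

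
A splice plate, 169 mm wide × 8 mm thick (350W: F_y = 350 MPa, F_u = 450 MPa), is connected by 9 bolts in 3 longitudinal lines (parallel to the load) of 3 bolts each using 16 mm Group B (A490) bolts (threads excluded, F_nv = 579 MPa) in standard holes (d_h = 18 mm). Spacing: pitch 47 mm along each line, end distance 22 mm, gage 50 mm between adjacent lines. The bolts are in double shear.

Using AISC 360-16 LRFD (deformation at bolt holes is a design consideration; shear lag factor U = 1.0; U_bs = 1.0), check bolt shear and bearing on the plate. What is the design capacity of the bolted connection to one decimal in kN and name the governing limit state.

690.1 kN (bearing governs)

Bolt shear: A_b = π(16)²/4 = 201.06 mm². φR_n = 0.75 × 579 × 201.06 × 9 × 2 = 1571.6 kN.
Bearing (8 mm plate, F_u = 450 MPa): end bolts L_c = 22 − 18/2 = 13, R_n = min(1.2×13×8×450, 2.4×16×8×450) = 56.16 kN/bolt; interior L_c = 47 − 18 = 29, R_n = 125.28 kN/bolt. φR_n = 0.75 × (3×56.16 + 6×125.28) = 690.1 kN.
Governing: min(1571.6, 690.1) = 690.1 kN → bearing.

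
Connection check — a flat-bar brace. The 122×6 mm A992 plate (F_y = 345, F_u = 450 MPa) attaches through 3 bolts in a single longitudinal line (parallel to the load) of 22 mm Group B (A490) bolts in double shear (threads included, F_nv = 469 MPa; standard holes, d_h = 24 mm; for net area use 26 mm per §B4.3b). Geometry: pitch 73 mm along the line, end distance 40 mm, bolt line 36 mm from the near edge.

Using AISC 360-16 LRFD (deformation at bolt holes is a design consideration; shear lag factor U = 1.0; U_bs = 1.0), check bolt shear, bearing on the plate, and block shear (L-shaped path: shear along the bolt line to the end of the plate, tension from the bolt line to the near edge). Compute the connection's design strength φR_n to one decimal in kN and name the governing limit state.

Bolt shear: A_b = π(22)²/4 = 380.13 mm². φR_n = 0.75 × 469 × 380.13 × 3 × 2 = 802.3 kN.
Bearing (6 mm plate, F_u = 450 MPa): end bolts L_c = 40 − 24/2 = 28, R_n = min(1.2×28×6×450, 2.4×22×6×450) = 90.72 kN/bolt; interior L_c = 73 − 24 = 49, R_n = 142.56 kN/bolt. φR_n = 0.75 × (1×90.72 + 2×142.56) = 281.9 kN.
Block shear: shear path 1×[40+2×73] = 1×186 mm, A_gv = 1116, A_nv = 1×(186 − 2.5×26)×6 = 726 mm²; tension to near edge: (36 − 0.5×26)×6 = 138 mm². R_n = min(0.6×450×726, 0.6×345×1116) + 1.0×450×138 = min(196.02, 231.01) + 62.1 = 258.12 kN. φR_n = 0.75 × 258.12 = 193.6 kN.
Governing: min(802.3, 281.9, 193.6) = 193.6 kN → block shear.

193.6 kN (block shear governs)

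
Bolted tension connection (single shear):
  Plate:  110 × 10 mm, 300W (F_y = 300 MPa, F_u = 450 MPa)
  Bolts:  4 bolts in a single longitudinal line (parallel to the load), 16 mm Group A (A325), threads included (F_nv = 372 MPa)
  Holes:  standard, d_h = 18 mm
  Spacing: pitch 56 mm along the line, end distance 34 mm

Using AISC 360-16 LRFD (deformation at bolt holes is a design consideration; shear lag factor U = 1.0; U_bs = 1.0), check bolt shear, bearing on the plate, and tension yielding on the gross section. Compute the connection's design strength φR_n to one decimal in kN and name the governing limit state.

224.4 kN (bolt shear governs)

Bolt shear: A_b = π(16)²/4 = 201.06 mm². φR_n = 0.75 × 372 × 201.06 × 4 × 1 = 224.4 kN.
Bearing (10 mm plate, F_u = 450 MPa): end bolts L_c = 34 − 18/2 = 25, R_n = min(1.2×25×10×450, 2.4×16×10×450) = 135 kN/bolt; interior L_c = 56 − 18 = 38, R_n = 172.8 kN/bolt. φR_n = 0.75 × (1×135 + 3×172.8) = 490.1 kN.
Tension yield (gross): A_g = 110×10 = 1100 mm². φR_n = 0.90 × 300 × 1100 = 297.0 kN.
Governing: min(224.4, 490.1, 297.0) = 224.4 kN → bolt shear.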